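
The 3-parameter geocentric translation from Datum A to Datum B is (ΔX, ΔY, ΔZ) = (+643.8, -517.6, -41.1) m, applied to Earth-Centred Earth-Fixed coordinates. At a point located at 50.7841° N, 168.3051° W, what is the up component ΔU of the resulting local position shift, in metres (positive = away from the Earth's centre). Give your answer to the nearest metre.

ΔU = -364 m

The local up (radial) axis is (cos φ cos λ, cos φ sin λ, sin φ), giving ΔU = -398.589 + 66.334 − 31.843 = -364.10 m.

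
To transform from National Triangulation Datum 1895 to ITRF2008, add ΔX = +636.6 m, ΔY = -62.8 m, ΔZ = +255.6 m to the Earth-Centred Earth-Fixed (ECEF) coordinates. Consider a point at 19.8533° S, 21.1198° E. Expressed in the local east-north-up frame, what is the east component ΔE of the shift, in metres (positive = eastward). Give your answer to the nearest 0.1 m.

The local east axis at (φ, λ) is (−sin λ, cos λ, 0), so ΔE = −sin(21.1198°)·636.6 + cos(21.1198°)·(-62.8) = -287.96 m.

ΔE = -288.0 m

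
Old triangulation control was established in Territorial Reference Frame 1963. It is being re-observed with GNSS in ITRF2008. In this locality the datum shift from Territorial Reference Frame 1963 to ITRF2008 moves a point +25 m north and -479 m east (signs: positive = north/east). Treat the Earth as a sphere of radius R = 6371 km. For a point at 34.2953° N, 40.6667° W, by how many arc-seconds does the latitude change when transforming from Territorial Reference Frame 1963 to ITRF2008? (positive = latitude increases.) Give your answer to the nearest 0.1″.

On a sphere of radius R, 1 rad of latitude = R, so Δφ = ΔN / R = 25.0 / 6371000 = 3.9240e-06 rad = 0.809″.

Δφ = 0.8″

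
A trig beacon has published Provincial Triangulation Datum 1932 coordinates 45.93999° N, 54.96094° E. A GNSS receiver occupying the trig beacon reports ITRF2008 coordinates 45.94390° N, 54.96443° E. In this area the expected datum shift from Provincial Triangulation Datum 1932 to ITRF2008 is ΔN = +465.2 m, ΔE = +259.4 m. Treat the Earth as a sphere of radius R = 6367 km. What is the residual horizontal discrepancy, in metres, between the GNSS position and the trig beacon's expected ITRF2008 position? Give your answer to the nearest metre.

32 m

Observed coordinate differences: Δφ = +0.00391°, Δλ = +0.00349°.
Converting to metres (1° lat = 111125 m, cos φ = 0.695411): observed ΔN = 434.5 m, observed ΔE = 269.7 m.
Subtracting the expected shift leaves a residual of 434.5 − (465.2) = -30.7 m north and 269.7 − (259.4) = 10.3 m east.
Residual distance = √((-30.7)² + 10.3²) = 32.4 m.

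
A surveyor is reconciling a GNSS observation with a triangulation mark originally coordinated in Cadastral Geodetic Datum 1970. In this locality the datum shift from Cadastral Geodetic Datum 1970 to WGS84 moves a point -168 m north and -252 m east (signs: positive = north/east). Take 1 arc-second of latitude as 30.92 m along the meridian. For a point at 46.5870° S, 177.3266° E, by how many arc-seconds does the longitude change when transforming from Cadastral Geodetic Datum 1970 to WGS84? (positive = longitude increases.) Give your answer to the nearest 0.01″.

Δλ = -11.86″

At latitude -46.5870°, cos φ = 0.687252.
1″ of longitude at this latitude = 30.92 × cos φ = 21.2498 m, so Δλ = -252.0 / 21.2498 = -11.859″.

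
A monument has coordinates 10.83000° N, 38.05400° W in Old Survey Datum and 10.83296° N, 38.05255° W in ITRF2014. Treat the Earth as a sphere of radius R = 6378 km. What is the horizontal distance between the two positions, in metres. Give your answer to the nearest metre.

366 m

Δφ = 10.83296° − 10.83000° = +0.00296°; Δλ = -38.05255° − -38.05400° = +0.00145°.
1° along a meridian = πR/180 = 111317 m.
ΔN = Δφ × 111317 = 329.5 m; ΔE = Δλ × 111317 × cos(10.83000°) = +0.00145 × 111317 × 0.982189 = 158.5 m.
Distance = √(ΔE² + ΔN²) = √(158.5² + 329.5²) = 365.7 m.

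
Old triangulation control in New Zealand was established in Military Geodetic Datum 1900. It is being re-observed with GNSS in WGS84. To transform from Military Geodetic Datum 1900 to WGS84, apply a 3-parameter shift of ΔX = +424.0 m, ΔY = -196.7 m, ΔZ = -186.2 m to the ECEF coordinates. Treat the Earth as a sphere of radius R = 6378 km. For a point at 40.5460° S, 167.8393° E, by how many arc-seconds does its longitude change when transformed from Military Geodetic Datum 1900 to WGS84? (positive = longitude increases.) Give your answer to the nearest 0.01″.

sin φ = -0.650058, cos φ = 0.759884, sin λ = 0.210654, cos λ = -0.977561.
East component: ΔE = −sin λ·ΔX + cos λ·ΔY = −(0.210654)(424.0) + (-0.977561)(-196.7) = 102.97 m.
1° of latitude spans πR/180 = 111317 m; at latitude φ, 1° of longitude spans that × cos φ = 84588.1 m, so Δλ = 102.97 / 84588.1 × 3600 = 4.382″.

Δλ = 4.38″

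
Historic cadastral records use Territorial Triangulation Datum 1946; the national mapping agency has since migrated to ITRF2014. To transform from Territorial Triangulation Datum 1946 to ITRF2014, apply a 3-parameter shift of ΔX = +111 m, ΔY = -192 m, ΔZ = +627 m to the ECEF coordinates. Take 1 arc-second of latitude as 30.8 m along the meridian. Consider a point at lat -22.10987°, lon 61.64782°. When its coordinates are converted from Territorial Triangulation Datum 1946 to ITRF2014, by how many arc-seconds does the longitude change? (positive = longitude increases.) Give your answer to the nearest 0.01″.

Δλ = -6.62″

sin φ = -0.376384, cos φ = 0.926464, sin λ = 0.880045, cos λ = 0.474890.
East component: ΔE = −sin λ·ΔX + cos λ·ΔY = −(0.880045)(111) + (0.474890)(-192) = -188.86 m.
1° of latitude spans 3600 × 30.80 = 110880 m; at latitude φ, 1° of longitude spans that × cos φ = 102726.3 m, so Δλ = -188.86 / 102726.3 × 3600 = -6.619″.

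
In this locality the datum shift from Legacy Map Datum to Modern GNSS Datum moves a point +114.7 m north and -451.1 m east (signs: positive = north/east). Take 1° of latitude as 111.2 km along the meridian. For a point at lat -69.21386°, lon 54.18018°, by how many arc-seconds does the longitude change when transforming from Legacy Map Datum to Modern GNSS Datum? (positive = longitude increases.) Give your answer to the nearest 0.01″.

Δλ = -41.15″

At latitude -69.21386°, cos φ = 0.354881.
1° of longitude at this latitude = 111.2 × cos φ = 39.46 km, so Δλ = -451.1 / 39462.7 = -0.0114310° = -41.152″.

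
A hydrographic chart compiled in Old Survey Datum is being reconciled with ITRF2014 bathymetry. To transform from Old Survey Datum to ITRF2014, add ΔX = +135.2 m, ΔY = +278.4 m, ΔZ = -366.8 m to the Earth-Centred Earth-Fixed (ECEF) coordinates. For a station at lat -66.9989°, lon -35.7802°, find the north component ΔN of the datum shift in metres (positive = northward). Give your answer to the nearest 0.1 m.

The local north axis is (−sin φ cos λ, −sin φ sin λ, cos φ), giving ΔN = 100.963 − 149.833 − 143.327 = -192.20 m.

ΔN = -192.2 m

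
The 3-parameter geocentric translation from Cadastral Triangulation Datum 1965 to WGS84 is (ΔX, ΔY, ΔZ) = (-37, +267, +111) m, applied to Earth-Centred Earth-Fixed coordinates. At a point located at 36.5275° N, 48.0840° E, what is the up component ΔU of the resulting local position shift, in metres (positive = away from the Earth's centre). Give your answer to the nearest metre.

ΔU = 206 m

The local up (radial) axis is (cos φ cos λ, cos φ sin λ, sin φ), giving ΔU = -19.862 + 159.655 + 66.068 = 205.86 m.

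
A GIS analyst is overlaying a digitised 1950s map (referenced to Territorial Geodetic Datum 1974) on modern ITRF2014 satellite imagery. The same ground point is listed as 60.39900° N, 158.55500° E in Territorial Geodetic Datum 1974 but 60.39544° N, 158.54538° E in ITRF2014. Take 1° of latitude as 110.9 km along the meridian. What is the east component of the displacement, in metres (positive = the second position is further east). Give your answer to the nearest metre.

Δφ = 60.39544° − 60.39900° = -0.00356°; Δλ = 158.54538° − 158.55500° = -0.00962°.
ΔN = Δφ × 110900 = -394.8 m; ΔE = Δλ × 110900 × cos(60.39900°) = -0.00962 × 110900 × 0.493957 = -527.0 m.

ΔE = -527 m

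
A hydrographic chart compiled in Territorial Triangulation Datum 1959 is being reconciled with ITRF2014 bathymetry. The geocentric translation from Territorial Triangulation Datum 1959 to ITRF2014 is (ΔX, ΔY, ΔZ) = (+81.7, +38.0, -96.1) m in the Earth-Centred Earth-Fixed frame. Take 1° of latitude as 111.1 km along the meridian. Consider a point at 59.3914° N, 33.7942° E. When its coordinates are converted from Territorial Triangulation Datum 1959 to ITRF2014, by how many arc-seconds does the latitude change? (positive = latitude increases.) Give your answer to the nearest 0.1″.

Δφ = -4.1″

sin φ = 0.860666, cos φ = 0.509171, sin λ = 0.556211, cos λ = 0.831041.
North component: ΔN = −sin φ cos λ·ΔX − sin φ sin λ·ΔY + cos φ·ΔZ = −(0.860666)(0.831041)(81.7) − (0.860666)(0.556211)(38.0) + (0.509171)(-96.1) = -125.56 m.
1° of latitude spans 111100 m, so Δφ = -125.56 / 111100 × 3600 = -4.068″.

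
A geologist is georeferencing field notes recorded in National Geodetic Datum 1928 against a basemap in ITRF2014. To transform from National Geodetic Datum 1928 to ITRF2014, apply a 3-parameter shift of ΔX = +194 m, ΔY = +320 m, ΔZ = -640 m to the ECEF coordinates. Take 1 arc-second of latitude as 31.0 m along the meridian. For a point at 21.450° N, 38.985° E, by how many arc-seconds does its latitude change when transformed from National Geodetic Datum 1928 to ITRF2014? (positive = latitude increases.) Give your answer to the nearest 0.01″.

sin φ = 0.365689, cos φ = 0.930737, sin λ = 0.629117, cos λ = 0.777311.
North component: ΔN = −sin φ cos λ·ΔX − sin φ sin λ·ΔY + cos φ·ΔZ = −(0.365689)(0.777311)(194) − (0.365689)(0.629117)(320) + (0.930737)(-640) = -724.44 m.
1° of latitude spans 3600 × 31.00 = 111600 m, so Δφ = -724.44 / 111600 × 3600 = -23.369″.

Δφ = -23.37″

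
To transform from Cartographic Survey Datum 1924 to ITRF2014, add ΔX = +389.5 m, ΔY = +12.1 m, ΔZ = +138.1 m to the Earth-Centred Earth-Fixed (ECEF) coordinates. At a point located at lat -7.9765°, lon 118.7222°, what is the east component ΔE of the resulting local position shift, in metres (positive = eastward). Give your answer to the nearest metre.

ΔE = -347 m

The local east axis at (φ, λ) is (−sin λ, cos λ, 0), so ΔE = −sin(118.7222°)·389.5 + cos(118.7222°)·12.1 = -347.39 m.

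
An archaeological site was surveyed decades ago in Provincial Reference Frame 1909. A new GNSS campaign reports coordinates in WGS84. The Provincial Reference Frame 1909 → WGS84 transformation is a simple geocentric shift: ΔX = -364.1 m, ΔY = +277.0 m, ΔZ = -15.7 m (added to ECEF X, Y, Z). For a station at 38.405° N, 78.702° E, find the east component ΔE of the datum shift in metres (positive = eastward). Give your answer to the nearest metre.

The local east axis at (φ, λ) is (−sin λ, cos λ, 0), so ΔE = −sin(78.702°)·(-364.1) + cos(78.702°)·277.0 = 411.31 m.

ΔE = 411 m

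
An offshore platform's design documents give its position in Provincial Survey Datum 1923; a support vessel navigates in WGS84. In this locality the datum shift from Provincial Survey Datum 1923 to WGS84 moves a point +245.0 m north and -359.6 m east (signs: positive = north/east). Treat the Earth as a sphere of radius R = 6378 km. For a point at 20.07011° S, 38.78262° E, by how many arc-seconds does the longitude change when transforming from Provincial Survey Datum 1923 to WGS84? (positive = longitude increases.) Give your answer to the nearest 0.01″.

Δλ = -12.38″

At latitude -20.07011°, cos φ = 0.939273.
One radian of longitude at latitude φ spans R cos φ, so Δλ = ΔE / (R cos φ) = -359.6 / (6378000 × 0.939273) = -6.0027e-05 rad = -12.381″.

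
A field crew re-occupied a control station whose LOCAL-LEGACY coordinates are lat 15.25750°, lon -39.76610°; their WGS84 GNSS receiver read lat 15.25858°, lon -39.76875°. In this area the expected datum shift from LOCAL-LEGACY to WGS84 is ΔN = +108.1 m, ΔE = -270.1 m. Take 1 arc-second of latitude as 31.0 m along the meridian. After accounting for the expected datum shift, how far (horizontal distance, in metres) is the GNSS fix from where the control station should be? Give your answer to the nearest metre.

Observed coordinate differences: Δφ = +0.00108°, Δλ = -0.00265°.
Converting to metres (1° lat = 111600 m, cos φ = 0.964753): observed ΔN = 120.5 m, observed ΔE = -285.3 m.
Subtracting the expected shift leaves a residual of 120.5 − (108.1) = 12.4 m north and -285.3 − (-270.1) = -15.2 m east.
Residual distance = √(12.4² + (-15.2)²) = 19.6 m.

20 m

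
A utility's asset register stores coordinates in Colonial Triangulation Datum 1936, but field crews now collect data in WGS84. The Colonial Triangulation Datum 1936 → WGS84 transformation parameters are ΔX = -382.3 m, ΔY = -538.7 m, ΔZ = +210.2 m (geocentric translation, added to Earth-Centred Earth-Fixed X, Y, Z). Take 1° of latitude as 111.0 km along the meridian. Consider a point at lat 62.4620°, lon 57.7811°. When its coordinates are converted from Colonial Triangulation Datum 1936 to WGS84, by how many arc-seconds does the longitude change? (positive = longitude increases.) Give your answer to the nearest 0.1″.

Δλ = 2.5″

sin φ = 0.886704, cos φ = 0.462337, sin λ = 0.846017, cos λ = 0.533155.
East component: ΔE = −sin λ·ΔX + cos λ·ΔY = −(0.846017)(-382.3) + (0.533155)(-538.7) = 36.22 m.
1° of latitude spans 111000 m; at latitude φ, 1° of longitude spans that × cos φ = 51319.4 m, so Δλ = 36.22 / 51319.4 × 3600 = 2.541″.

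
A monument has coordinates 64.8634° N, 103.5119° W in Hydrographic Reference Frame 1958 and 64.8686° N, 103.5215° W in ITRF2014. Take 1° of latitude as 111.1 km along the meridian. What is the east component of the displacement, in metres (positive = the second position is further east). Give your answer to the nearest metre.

ΔE = -453 m

Δφ = 64.8686° − 64.8634° = +0.0052°; Δλ = -103.5215° − -103.5119° = -0.0096°.
ΔN = Δφ × 111100 = 577.7 m; ΔE = Δλ × 111100 × cos(64.8634°) = -0.0096 × 111100 × 0.424778 = -453.1 m.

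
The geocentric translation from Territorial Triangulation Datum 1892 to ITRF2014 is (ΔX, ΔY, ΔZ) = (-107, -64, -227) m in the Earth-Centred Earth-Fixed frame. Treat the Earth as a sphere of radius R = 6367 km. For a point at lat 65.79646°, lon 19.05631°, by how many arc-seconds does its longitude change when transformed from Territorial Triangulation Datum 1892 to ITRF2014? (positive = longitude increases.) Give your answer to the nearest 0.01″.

sin φ = 0.912095, cos φ = 0.409979, sin λ = 0.326497, cos λ = 0.945198.
East component: ΔE = −sin λ·ΔX + cos λ·ΔY = −(0.326497)(-107) + (0.945198)(-64) = -25.56 m.
1° of latitude spans πR/180 = 111125 m; at latitude φ, 1° of longitude spans that × cos φ = 45559.0 m, so Δλ = -25.56 / 45559.0 × 3600 = -2.020″.

Δλ = -2.02″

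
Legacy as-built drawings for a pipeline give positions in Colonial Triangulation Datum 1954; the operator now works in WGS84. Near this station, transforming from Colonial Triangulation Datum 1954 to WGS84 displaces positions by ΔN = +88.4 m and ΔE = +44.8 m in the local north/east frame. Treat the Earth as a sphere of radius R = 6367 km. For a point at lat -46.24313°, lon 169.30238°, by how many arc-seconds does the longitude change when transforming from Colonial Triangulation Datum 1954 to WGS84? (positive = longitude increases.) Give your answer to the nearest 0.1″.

At latitude -46.24313°, cos φ = 0.691600.
One radian of longitude at latitude φ spans R cos φ, so Δλ = ΔE / (R cos φ) = 44.8 / (6367000 × 0.691600) = 1.0174e-05 rad = 2.099″.

Δλ = 2.1″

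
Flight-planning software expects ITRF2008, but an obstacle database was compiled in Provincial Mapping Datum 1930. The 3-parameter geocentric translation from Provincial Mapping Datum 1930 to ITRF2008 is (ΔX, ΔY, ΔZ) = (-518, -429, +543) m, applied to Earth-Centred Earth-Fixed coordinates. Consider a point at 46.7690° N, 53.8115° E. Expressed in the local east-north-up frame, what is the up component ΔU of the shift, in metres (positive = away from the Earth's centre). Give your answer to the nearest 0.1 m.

ΔU = -51.0 m

The local up (radial) axis is (cos φ cos λ, cos φ sin λ, sin φ), giving ΔU = -209.489 − 237.152 + 395.629 = -51.01 m.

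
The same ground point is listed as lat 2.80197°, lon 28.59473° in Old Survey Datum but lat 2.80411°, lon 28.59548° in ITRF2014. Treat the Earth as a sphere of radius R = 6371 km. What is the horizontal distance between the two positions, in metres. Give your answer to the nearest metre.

252 m

Δφ = 2.80411° − 2.80197° = +0.00214°; Δλ = 28.59548° − 28.59473° = +0.00075°.
1° along a meridian = πR/180 = 111195 m.
ΔN = Δφ × 111195 = 238.0 m; ΔE = Δλ × 111195 × cos(2.80197°) = +0.00075 × 111195 × 0.998804 = 83.3 m.
Distance = √(ΔE² + ΔN²) = √(83.3² + 238.0²) = 252.1 m.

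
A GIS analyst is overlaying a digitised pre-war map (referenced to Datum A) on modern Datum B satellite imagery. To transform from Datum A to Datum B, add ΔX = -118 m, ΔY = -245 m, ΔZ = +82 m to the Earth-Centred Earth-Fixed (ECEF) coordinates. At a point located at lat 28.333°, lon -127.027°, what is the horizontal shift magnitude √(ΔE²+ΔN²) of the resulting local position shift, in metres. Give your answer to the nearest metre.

76 m

At φ = 28.333°, λ = -127.027°: sin φ = 0.474595, cos φ = 0.880204, sin λ = -0.798352, cos λ = -0.602191.
ΔE = −sin λ·ΔX + cos λ·ΔY = −(-0.798352)·(-118) + (-0.602191)·(-245) = 53.33 m.
ΔN = −sin φ cos λ·ΔX − sin φ sin λ·ΔY + cos φ·ΔZ = −(0.474595)(-0.602191)(-118) − (0.474595)(-0.798352)(-245) + (0.880204)(82) = -54.38 m.
Horizontal magnitude = √(ΔE² + ΔN²) = √(53.33² + (-54.38)²) = 76.16 m.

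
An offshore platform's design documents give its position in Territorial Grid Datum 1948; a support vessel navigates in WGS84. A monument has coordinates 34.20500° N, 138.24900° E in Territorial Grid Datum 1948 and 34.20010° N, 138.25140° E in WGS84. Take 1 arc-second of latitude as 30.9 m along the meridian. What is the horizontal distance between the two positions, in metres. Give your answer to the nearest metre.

588 m

Δφ = 34.20010° − 34.20500° = -0.00490°; Δλ = 138.25140° − 138.24900° = +0.00240°.
1° of latitude = 3600 × 30.90 = 111240 m.
ΔN = Δφ × 111240 = -545.1 m; ΔE = Δλ × 111240 × cos(34.20500°) = +0.00240 × 111240 × 0.827032 = 220.8 m.
Distance = √(ΔE² + ΔN²) = √(220.8² + (-545.1)²) = 588.1 m.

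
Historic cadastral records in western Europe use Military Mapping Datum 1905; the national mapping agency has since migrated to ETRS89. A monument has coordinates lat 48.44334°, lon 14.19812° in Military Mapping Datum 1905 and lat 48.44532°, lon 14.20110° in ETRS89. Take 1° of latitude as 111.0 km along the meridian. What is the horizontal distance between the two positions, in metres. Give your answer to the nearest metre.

311 m

Δφ = 48.44532° − 48.44334° = +0.00198°; Δλ = 14.20110° − 14.19812° = +0.00298°.
ΔN = Δφ × 111000 = 219.8 m; ΔE = Δλ × 111000 × cos(48.44334°) = +0.00298 × 111000 × 0.663360 = 219.4 m.
Distance = √(ΔE² + ΔN²) = √(219.4² + 219.8²) = 310.6 m.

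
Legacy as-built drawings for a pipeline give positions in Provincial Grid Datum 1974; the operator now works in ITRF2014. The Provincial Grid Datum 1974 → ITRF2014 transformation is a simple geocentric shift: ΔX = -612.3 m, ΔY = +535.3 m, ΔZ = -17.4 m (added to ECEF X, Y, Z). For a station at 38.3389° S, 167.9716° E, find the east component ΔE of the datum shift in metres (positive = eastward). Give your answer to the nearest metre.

ΔE = -396 m

The local east axis at (φ, λ) is (−sin λ, cos λ, 0), so ΔE = −sin(167.9716°)·(-612.3) + cos(167.9716°)·535.3 = -395.95 m.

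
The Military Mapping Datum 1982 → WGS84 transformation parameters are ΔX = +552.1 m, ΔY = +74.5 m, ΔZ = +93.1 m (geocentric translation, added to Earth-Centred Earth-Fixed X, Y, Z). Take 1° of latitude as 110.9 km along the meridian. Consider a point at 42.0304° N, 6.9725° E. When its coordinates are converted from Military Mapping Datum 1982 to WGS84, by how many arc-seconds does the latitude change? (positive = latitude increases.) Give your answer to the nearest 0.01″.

Δφ = -9.86″

sin φ = 0.669525, cos φ = 0.742790, sin λ = 0.121393, cos λ = 0.992605.
North component: ΔN = −sin φ cos λ·ΔX − sin φ sin λ·ΔY + cos φ·ΔZ = −(0.669525)(0.992605)(552.1) − (0.669525)(0.121393)(74.5) + (0.742790)(93.1) = -303.81 m.
1° of latitude spans 110900 m, so Δφ = -303.81 / 110900 × 3600 = -9.862″.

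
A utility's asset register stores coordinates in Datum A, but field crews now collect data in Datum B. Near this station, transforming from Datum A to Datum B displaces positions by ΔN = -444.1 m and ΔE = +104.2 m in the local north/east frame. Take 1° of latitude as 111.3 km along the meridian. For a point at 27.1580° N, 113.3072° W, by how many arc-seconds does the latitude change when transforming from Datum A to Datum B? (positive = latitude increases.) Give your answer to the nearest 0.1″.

Δφ = -14.4″

1° of latitude = 111.3 km, so Δφ = -444.1 / 111300 = -0.0039901° = -14.364″.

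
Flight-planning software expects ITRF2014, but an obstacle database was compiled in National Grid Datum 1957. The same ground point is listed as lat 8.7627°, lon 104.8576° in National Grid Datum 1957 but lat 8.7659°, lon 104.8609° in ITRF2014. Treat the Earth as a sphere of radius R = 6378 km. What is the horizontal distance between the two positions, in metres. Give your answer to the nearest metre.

Δφ = 8.7659° − 8.7627° = +0.0032°; Δλ = 104.8609° − 104.8576° = +0.0033°.
1° along a meridian = πR/180 = 111317 m.
ΔN = Δφ × 111317 = 356.2 m; ΔE = Δλ × 111317 × cos(8.7627°) = +0.0033 × 111317 × 0.988328 = 363.1 m.
Distance = √(ΔE² + ΔN²) = √(363.1² + 356.2²) = 508.6 m.

509 m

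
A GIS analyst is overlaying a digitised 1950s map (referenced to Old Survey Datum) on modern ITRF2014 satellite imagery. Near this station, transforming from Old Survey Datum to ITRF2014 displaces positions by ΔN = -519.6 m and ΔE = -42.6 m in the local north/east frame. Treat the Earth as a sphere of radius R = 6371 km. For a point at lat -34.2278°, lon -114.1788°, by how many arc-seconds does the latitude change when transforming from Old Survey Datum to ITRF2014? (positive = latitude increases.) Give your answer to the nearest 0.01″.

On a sphere of radius R, 1 rad of latitude = R, so Δφ = ΔN / R = -519.6 / 6371000 = -8.1557e-05 rad = -16.822″.

Δφ = -16.82″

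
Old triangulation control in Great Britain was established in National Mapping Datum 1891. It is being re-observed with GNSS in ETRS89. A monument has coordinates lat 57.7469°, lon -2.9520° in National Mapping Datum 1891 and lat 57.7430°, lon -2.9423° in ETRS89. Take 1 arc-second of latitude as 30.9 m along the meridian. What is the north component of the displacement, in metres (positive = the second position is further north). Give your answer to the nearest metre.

ΔN = -434 m

Δφ = 57.7430° − 57.7469° = -0.0039°; Δλ = -2.9423° − -2.9520° = +0.0097°.
1° of latitude = 3600 × 30.90 = 111240 m.
ΔN = Δφ × 111240 = -433.8 m; ΔE = Δλ × 111240 × cos(57.7469°) = +0.0097 × 111240 × 0.533660 = 575.8 m.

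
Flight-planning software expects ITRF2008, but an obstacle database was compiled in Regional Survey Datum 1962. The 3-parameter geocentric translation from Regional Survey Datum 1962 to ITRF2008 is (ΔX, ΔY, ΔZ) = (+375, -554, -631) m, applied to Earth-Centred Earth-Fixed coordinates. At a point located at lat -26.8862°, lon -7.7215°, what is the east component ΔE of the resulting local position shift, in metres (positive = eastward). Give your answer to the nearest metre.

At φ = -26.8862°, λ = -7.7215°: sin φ = -0.452220, cos φ = 0.891906, sin λ = -0.134358, cos λ = 0.990933.
ΔE = −sin λ·ΔX + cos λ·ΔY = −(-0.134358)·(375) + (0.990933)·(-554) = -498.59 m.

ΔE = -499 m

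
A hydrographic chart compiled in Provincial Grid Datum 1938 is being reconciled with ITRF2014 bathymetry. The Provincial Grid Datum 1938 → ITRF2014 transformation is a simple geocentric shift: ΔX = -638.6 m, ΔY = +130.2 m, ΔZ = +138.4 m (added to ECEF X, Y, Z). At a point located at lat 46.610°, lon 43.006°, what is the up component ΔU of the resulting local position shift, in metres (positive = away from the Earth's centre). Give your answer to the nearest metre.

At φ = 46.610°, λ = 43.006°: sin φ = 0.726695, cos φ = 0.686961, sin λ = 0.682075, cos λ = 0.731282.
ΔU = cos φ cos λ·ΔX + cos φ sin λ·ΔY + sin φ·ΔZ = (0.686961)(0.731282)(-638.6) + (0.686961)(0.682075)(130.2) + (0.726695)(138.4) = -159.23 m.

ΔU = -159 m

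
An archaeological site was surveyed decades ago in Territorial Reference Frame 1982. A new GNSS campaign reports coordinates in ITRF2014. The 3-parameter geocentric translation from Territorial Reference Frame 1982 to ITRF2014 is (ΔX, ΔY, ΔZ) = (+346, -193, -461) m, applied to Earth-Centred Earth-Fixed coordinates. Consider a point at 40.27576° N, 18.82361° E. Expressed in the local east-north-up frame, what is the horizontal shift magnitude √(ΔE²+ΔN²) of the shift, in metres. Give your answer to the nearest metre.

The local east axis at (φ, λ) is (−sin λ, cos λ, 0), so ΔE = −sin(18.82361°)·346 + cos(18.82361°)·(-193) = -294.32 m.
The local north axis is (−sin φ cos λ, −sin φ sin λ, cos φ), giving ΔN = -211.715 + 40.257 − 351.716 = -523.17 m.
Horizontal magnitude = √(ΔE² + ΔN²) = √((-294.32)² + (-523.17)²) = 600.28 m.

600 m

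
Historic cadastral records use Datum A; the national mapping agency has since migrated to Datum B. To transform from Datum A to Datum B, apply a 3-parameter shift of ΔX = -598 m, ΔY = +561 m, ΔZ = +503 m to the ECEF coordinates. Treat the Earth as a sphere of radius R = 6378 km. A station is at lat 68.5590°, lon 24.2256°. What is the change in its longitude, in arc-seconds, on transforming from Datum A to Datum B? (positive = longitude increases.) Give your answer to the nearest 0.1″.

Δλ = 67.0″

sin φ = 0.930794, cos φ = 0.365543, sin λ = 0.410331, cos λ = 0.911937.
East component: ΔE = −sin λ·ΔX + cos λ·ΔY = −(0.410331)(-598) + (0.911937)(561) = 756.97 m.
1° of latitude spans πR/180 = 111317 m; at latitude φ, 1° of longitude spans that × cos φ = 40691.2 m, so Δλ = 756.97 / 40691.2 × 3600 = 66.970″.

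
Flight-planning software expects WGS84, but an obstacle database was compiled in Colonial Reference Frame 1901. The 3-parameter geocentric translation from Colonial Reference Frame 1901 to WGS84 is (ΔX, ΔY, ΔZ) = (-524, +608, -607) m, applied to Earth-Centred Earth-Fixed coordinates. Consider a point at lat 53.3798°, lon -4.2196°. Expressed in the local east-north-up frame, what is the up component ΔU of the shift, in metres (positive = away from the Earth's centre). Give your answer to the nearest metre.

The local up (radial) axis is (cos φ cos λ, cos φ sin λ, sin φ), giving ΔU = -311.723 − 26.686 − 487.183 = -825.59 m.

ΔU = -826 m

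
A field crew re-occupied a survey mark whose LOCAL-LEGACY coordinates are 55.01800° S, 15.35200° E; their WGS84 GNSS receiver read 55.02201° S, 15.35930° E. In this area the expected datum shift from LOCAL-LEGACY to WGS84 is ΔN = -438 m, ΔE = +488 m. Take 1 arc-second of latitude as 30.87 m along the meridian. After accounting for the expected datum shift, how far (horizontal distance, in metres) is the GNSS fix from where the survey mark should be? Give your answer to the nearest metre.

Observed coordinate differences: Δφ = -0.00401°, Δλ = +0.00730°.
Converting to metres (1° lat = 111132 m, cos φ = 0.573319): observed ΔN = -445.6 m, observed ΔE = 465.1 m.
Subtracting the expected shift leaves a residual of -445.6 − (-438) = -7.6 m north and 465.1 − (488) = -22.9 m east.
Residual distance = √((-7.6)² + (-22.9)²) = 24.1 m.

24 m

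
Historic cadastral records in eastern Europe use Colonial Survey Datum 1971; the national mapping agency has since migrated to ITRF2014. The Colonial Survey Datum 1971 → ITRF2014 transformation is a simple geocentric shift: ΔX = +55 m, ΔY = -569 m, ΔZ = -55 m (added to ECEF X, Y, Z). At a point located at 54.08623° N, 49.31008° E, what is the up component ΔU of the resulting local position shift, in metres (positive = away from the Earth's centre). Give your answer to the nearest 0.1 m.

ΔU = -276.6 m

The local up (radial) axis is (cos φ cos λ, cos φ sin λ, sin φ), giving ΔU = 21.033 − 253.071 − 44.545 = -276.58 m.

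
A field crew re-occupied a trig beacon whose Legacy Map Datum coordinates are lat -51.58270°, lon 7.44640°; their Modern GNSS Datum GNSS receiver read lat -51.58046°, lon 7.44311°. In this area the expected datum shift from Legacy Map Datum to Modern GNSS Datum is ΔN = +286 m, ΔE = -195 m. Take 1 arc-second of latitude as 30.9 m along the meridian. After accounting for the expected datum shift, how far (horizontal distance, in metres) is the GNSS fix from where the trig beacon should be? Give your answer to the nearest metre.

Observed coordinate differences: Δφ = +0.00224°, Δλ = -0.00329°.
Converting to metres (1° lat = 111240 m, cos φ = 0.621384): observed ΔN = 249.2 m, observed ΔE = -227.4 m.
Subtracting the expected shift leaves a residual of 249.2 − (286) = -36.8 m north and -227.4 − (-195) = -32.4 m east.
Residual distance = √((-36.8)² + (-32.4)²) = 49.1 m.

49 m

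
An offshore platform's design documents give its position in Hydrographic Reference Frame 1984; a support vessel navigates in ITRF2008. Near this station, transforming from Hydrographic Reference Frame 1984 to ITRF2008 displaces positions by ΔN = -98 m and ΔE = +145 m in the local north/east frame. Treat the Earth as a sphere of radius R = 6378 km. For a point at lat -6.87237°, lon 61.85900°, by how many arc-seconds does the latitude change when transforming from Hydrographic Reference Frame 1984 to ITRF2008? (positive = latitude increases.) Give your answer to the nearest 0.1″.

On a sphere of radius R, 1 rad of latitude = R, so Δφ = ΔN / R = -98.0 / 6378000 = -1.5365e-05 rad = -3.169″.

Δφ = -3.2″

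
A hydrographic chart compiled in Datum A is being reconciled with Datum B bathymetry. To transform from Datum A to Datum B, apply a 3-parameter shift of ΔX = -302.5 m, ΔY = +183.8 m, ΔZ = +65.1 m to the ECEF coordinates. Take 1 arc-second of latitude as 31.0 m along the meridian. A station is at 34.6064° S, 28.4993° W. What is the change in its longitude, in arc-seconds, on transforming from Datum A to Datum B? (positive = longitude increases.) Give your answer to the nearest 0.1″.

sin φ = -0.567936, cos φ = 0.823073, sin λ = -0.477148, cos λ = 0.878823.
East component: ΔE = −sin λ·ΔX + cos λ·ΔY = −(-0.477148)(-302.5) + (0.878823)(183.8) = 17.19 m.
1° of latitude spans 3600 × 31.00 = 111600 m; at latitude φ, 1° of longitude spans that × cos φ = 91854.9 m, so Δλ = 17.19 / 91854.9 × 3600 = 0.674″.

Δλ = 0.7″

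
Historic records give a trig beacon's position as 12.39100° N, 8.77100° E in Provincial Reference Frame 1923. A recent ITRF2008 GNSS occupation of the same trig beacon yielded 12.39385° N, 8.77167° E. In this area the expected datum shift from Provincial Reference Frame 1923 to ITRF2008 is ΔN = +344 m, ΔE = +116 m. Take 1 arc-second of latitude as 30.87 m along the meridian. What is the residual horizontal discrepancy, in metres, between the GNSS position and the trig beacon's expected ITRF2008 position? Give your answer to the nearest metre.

51 m

Observed coordinate differences: Δφ = +0.00285°, Δλ = +0.00067°.
Converting to metres (1° lat = 111132 m, cos φ = 0.976706): observed ΔN = 316.7 m, observed ΔE = 72.7 m.
Subtracting the expected shift leaves a residual of 316.7 − (344) = -27.3 m north and 72.7 − (116) = -43.3 m east.
Residual distance = √((-27.3)² + (-43.3)²) = 51.2 m.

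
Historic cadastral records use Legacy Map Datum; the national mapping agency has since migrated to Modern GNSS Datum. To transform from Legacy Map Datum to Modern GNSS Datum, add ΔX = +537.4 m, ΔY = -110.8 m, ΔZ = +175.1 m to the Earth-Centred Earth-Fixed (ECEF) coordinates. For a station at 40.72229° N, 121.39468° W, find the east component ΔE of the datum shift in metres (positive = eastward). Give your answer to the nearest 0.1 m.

ΔE = 516.4 m

At φ = 40.72229°, λ = -121.39468°: sin φ = 0.652393, cos φ = 0.757881, sin λ = -0.853599, cos λ = -0.520930.
ΔE = −sin λ·ΔX + cos λ·ΔY = −(-0.853599)·(537.4) + (-0.520930)·(-110.8) = 516.44 m.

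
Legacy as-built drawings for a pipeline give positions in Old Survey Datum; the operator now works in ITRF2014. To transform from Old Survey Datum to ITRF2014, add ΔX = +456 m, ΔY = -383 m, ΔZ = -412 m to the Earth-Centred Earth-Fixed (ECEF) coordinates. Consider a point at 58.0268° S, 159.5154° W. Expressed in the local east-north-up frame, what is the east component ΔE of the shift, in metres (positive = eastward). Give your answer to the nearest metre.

At φ = -58.0268°, λ = -159.5154°: sin φ = -0.848296, cos φ = 0.529523, sin λ = -0.349956, cos λ = -0.936766.
ΔE = −sin λ·ΔX + cos λ·ΔY = −(-0.349956)·(456) + (-0.936766)·(-383) = 518.36 m.

ΔE = 518 m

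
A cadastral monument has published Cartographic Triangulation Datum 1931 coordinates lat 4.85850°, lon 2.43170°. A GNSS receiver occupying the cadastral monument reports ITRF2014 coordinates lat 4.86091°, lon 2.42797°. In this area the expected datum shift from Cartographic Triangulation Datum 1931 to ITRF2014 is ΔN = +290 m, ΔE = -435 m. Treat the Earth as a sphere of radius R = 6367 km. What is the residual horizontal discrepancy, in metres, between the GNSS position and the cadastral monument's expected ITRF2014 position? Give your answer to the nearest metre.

Observed coordinate differences: Δφ = +0.00241°, Δλ = -0.00373°.
Converting to metres (1° lat = 111125 m, cos φ = 0.996407): observed ΔN = 267.8 m, observed ΔE = -413.0 m.
Subtracting the expected shift leaves a residual of 267.8 − (290) = -22.2 m north and -413.0 − (-435) = 22.0 m east.
Residual distance = √((-22.2)² + 22.0²) = 31.2 m.

31 m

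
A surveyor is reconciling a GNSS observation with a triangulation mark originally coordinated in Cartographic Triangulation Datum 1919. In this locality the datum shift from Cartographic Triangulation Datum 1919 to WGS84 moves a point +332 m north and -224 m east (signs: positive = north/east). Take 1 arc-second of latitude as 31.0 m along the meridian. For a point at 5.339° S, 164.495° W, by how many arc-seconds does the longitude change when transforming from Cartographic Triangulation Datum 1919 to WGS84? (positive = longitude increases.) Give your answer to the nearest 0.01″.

At latitude -5.339°, cos φ = 0.995662.
1″ of longitude at this latitude = 31.00 × cos φ = 30.8655 m, so Δλ = -224.0 / 30.8655 = -7.257″.

Δλ = -7.26″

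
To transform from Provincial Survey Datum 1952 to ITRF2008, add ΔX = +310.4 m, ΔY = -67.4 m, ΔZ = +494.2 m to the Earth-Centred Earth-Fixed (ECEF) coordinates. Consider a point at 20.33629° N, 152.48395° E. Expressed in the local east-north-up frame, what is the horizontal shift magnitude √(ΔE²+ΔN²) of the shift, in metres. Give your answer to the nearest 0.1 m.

At φ = 20.33629°, λ = 152.48395°: sin φ = 0.347530, cos φ = 0.937669, sin λ = 0.461997, cos λ = -0.886881.
ΔE = −sin λ·ΔX + cos λ·ΔY = −(0.461997)·(310.4) + (-0.886881)·(-67.4) = -83.63 m.
ΔN = −sin φ cos λ·ΔX − sin φ sin λ·ΔY + cos φ·ΔZ = −(0.347530)(-0.886881)(310.4) − (0.347530)(0.461997)(-67.4) + (0.937669)(494.2) = 569.89 m.
Horizontal magnitude = √(ΔE² + ΔN²) = √((-83.63)² + 569.89²) = 575.99 m.

576.0 m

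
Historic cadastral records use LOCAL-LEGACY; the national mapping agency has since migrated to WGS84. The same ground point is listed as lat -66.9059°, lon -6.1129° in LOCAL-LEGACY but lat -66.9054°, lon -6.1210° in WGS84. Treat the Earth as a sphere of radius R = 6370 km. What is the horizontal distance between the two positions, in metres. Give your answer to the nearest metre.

Δφ = -66.9054° − -66.9059° = +0.0005°; Δλ = -6.1210° − -6.1129° = -0.0081°.
1° along a meridian = πR/180 = 111177 m.
ΔN = Δφ × 111177 = 55.6 m; ΔE = Δλ × 111177 × cos(-66.9059°) = -0.0081 × 111177 × 0.392242 = -353.2 m.
Distance = √(ΔE² + ΔN²) = √((-353.2)² + 55.6²) = 357.6 m.

358 m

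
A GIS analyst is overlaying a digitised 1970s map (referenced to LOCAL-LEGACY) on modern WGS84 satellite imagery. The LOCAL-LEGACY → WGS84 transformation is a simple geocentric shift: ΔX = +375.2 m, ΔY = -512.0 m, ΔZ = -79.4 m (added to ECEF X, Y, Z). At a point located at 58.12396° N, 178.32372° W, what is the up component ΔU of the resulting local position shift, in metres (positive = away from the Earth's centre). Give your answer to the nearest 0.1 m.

The local up (radial) axis is (cos φ cos λ, cos φ sin λ, sin φ), giving ΔU = -198.052 + 7.909 − 67.426 = -257.57 m.

ΔU = -257.6 m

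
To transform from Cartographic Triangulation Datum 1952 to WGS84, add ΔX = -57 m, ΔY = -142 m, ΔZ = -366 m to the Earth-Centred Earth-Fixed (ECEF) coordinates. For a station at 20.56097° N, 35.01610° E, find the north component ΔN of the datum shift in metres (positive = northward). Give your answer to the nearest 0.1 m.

ΔN = -297.7 m

At φ = 20.56097°, λ = 35.01610°: sin φ = 0.351204, cos φ = 0.936299, sin λ = 0.573807, cos λ = 0.818991.
ΔN = −sin φ cos λ·ΔX − sin φ sin λ·ΔY + cos φ·ΔZ = −(0.351204)(0.818991)(-57) − (0.351204)(0.573807)(-142) + (0.936299)(-366) = -297.67 m.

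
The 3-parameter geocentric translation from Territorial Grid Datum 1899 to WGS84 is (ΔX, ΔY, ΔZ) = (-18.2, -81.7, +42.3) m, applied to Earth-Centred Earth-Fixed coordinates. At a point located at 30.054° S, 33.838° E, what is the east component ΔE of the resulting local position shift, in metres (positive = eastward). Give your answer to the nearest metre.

The local east axis at (φ, λ) is (−sin λ, cos λ, 0), so ΔE = −sin(33.838°)·(-18.2) + cos(33.838°)·(-81.7) = -57.73 m.

ΔE = -58 m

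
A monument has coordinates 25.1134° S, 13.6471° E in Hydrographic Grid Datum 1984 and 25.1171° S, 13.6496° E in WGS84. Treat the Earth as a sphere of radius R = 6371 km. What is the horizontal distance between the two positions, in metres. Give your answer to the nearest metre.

Δφ = -25.1171° − -25.1134° = -0.0037°; Δλ = 13.6496° − 13.6471° = +0.0025°.
1° along a meridian = πR/180 = 111195 m.
ΔN = Δφ × 111195 = -411.4 m; ΔE = Δλ × 111195 × cos(-25.1134°) = +0.0025 × 111195 × 0.905470 = 251.7 m.
Distance = √(ΔE² + ΔN²) = √(251.7² + (-411.4)²) = 482.3 m.

482 m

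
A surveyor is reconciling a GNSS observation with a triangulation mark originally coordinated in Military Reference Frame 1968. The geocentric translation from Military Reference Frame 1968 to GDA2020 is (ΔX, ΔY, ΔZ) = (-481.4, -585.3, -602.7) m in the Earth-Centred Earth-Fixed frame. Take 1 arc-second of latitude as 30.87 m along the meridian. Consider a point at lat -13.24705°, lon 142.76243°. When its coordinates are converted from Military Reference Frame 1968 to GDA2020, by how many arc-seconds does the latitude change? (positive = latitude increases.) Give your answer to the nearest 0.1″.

sin φ = -0.229150, cos φ = 0.973391, sin λ = 0.605121, cos λ = -0.796133.
North component: ΔN = −sin φ cos λ·ΔX − sin φ sin λ·ΔY + cos φ·ΔZ = −(-0.229150)(-0.796133)(-481.4) − (-0.229150)(0.605121)(-585.3) + (0.973391)(-602.7) = -580.00 m.
1° of latitude spans 3600 × 30.87 = 111132 m, so Δφ = -580.00 / 111132 × 3600 = -18.788″.

Δφ = -18.8″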